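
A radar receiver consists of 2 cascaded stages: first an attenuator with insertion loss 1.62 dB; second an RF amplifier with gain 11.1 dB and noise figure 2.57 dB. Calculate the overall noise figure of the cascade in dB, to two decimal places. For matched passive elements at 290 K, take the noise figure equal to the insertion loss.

Convert to linear (a loss of L dB is a gain of −L dB): F_i = 10^(NF_i/10), G_i = 10^(G_i,dB/10)
  Stage 1: F_1 = 10^(1.62/10) = 1.452, G_1 = 10^(−1.62/10) = 0.6887
  Stage 2: F_2 = 10^(2.57/10) = 1.807, G_2 = 10^(11.1/10) = 12.88
Friis cascade:
  F = 1.452 + (1.807 − 1)/0.6887 = 2.624
NF = 10 log₁₀(2.624) = 4.19 dB

4.19 dB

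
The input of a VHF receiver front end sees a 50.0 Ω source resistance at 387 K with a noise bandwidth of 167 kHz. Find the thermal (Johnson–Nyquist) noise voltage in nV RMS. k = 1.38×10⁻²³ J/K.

422 nV

V_n = √(4kTRB)
4kTRB = 4 × 1.38×10⁻²³ × 387 × 5.00×10¹ × 1.67×10⁵ = 1.78×10⁻¹³ V²
V_n = √(1.78×10⁻¹³) = 4.22×10⁻⁷ V = 422 nV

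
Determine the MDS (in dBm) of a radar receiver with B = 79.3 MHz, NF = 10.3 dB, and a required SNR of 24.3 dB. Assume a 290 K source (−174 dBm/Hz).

−60.4 dBm

Sensitivity = −174 + 10 log₁₀(B) + NF + SNR_min
= −174 + 78.99 + 10.3 + 24.3
= −60.41 dBm → −60.4 dBm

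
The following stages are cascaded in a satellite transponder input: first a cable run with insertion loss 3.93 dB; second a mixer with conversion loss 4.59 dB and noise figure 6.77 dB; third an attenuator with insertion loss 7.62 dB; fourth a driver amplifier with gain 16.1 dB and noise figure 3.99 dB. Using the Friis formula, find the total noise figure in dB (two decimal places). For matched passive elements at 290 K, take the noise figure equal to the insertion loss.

20.32 dB

Convert to linear (a loss of L dB is a gain of −L dB): F_i = 10^(NF_i/10), G_i = 10^(G_i,dB/10)
  Stage 1: F_1 = 10^(3.93/10) = 2.472, G_1 = 10^(−3.93/10) = 0.4046
  Stage 2: F_2 = 10^(6.77/10) = 4.753, G_2 = 10^(−4.59/10) = 0.3475
  Stage 3: F_3 = 10^(7.62/10) = 5.781, G_3 = 10^(−7.62/10) = 0.1730
  Stage 4: F_4 = 10^(3.99/10) = 2.506, G_4 = 10^(16.1/10) = 40.74
Friis cascade:
  F = 2.472 + (4.753 − 1)/0.4046 + (5.781 − 1)/0.1406 + (2.506 − 1)/0.02432 = 107.7
NF = 10 log₁₀(107.7) = 20.32 dB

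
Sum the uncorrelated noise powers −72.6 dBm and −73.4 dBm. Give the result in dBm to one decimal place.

Convert to linear, add, convert back:
P₁ = 5.50×10⁻¹¹ W, P₂ = 4.57×10⁻¹¹ W
P_tot = 1.01×10⁻¹⁰ W → 10 log₁₀(P_tot / 10⁻³) = −70.0 dBm

−70.0 dBm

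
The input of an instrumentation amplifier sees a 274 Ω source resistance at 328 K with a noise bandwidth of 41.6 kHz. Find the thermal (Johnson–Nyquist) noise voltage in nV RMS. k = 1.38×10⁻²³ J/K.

V_n = √(4kTRB)
4kTRB = 4 × 1.38×10⁻²³ × 328 × 2.74×10² × 4.16×10⁴ = 2.06×10⁻¹³ V²
V_n = √(2.06×10⁻¹³) = 4.54×10⁻⁷ V = 454 nV

454 nV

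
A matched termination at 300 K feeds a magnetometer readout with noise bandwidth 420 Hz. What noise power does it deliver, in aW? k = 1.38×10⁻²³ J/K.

1.74 aW

P_n = kTB = 1.38×10⁻²³ × 300 × 4.20×10² = 1.74×10⁻¹⁸ W = 1.74 aW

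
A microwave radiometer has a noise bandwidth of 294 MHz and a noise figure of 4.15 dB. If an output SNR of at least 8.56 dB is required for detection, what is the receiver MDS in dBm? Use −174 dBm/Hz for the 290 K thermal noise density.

Sensitivity = −174 + 10 log₁₀(B) + NF + SNR_min
= −174 + 84.68 + 4.15 + 8.56
= −76.61 dBm → −76.6 dBm

−76.6 dBm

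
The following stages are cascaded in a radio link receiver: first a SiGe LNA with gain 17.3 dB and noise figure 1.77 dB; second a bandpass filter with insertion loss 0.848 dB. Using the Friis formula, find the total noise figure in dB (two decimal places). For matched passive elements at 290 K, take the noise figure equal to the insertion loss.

Convert to linear (a loss of L dB is a gain of −L dB): F_i = 10^(NF_i/10), G_i = 10^(G_i,dB/10)
  Stage 1: F_1 = 10^(1.77/10) = 1.503, G_1 = 10^(17.3/10) = 53.70
  Stage 2: F_2 = 10^(0.848/10) = 1.216, G_2 = 10^(−0.848/10) = 0.8226
Friis cascade:
  F = 1.503 + (1.216 − 1)/53.70 = 1.507
NF = 10 log₁₀(1.507) = 1.78 dB

1.78 dB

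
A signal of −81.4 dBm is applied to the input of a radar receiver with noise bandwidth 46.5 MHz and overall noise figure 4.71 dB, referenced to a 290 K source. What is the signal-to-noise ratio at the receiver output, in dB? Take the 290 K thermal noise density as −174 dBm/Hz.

Noise floor: N = −174 + 10 log₁₀(B) + NF
10 log₁₀(4.65×10⁷) = 76.67 dB
N = −174 + 76.67 + 4.71 = −92.62 dBm
SNR = P_sig − N = −81.4 − (−92.62) = 11.22 dB → 11.2 dB

11.2 dB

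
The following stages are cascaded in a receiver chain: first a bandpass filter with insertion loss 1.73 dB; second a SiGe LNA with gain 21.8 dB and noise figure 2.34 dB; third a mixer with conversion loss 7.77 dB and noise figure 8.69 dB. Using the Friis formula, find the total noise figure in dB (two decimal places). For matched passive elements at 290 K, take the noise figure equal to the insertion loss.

4.18 dB

Convert to linear (a loss of L dB is a gain of −L dB): F_i = 10^(NF_i/10), G_i = 10^(G_i,dB/10)
  Stage 1: F_1 = 10^(1.73/10) = 1.489, G_1 = 10^(−1.73/10) = 0.6714
  Stage 2: F_2 = 10^(2.34/10) = 1.714, G_2 = 10^(21.8/10) = 151.4
  Stage 3: F_3 = 10^(8.69/10) = 7.396, G_3 = 10^(−7.77/10) = 0.1671
Friis cascade:
  F = 1.489 + (1.714 − 1)/0.6714 + (7.396 − 1)/101.6 = 2.616
NF = 10 log₁₀(2.616) = 4.18 dB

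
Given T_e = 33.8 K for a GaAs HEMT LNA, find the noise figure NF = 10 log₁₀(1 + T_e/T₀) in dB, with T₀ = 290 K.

F = 1 + T_e/T₀ = 1 + 33.8/290 = 1.11655
NF = 10 log₁₀(1.11655) = 0.479 dB

0.479 dB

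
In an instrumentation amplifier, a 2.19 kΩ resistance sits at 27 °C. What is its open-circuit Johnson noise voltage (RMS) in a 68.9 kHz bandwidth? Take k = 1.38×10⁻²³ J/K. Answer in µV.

T = 27 °C + 273.15 = 300.15 K
V_n = √(4kTRB)
4kTRB = 4 × 1.38×10⁻²³ × 300.15 × 2.19×10³ × 6.89×10⁴ = 2.50×10⁻¹² V²
V_n = √(2.50×10⁻¹²) = 1.58×10⁻⁶ V = 1.58 µV

1.58 µV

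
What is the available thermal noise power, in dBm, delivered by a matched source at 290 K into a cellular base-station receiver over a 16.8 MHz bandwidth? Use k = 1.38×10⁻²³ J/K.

−101.7 dBm

P_n = kTB = 1.38×10⁻²³ × 290 × 1.68×10⁷ = 6.72×10⁻¹⁴ W
In dBm: 10 log₁₀(6.72×10⁻¹⁴ / 10⁻³) = −101.7 dBm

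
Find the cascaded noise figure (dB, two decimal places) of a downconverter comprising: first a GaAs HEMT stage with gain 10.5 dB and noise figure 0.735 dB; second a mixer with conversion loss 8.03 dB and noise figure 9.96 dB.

2.96 dB

Convert to linear (a loss of L dB is a gain of −L dB): F_i = 10^(NF_i/10), G_i = 10^(G_i,dB/10)
  Stage 1: F_1 = 10^(0.735/10) = 1.184, G_1 = 10^(10.5/10) = 11.22
  Stage 2: F_2 = 10^(9.96/10) = 9.908, G_2 = 10^(−8.03/10) = 0.1574
Friis cascade:
  F = 1.184 + (9.908 − 1)/11.22 = 1.978
NF = 10 log₁₀(1.978) = 2.96 dB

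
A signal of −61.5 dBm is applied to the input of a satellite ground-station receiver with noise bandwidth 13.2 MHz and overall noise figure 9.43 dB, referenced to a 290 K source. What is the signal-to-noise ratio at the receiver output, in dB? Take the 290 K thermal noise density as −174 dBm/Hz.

Noise floor: N = −174 + 10 log₁₀(B) + NF
10 log₁₀(1.32×10⁷) = 71.21 dB
N = −174 + 71.21 + 9.43 = −93.36 dBm
SNR = P_sig − N = −61.5 − (−93.36) = 31.86 dB → 31.9 dB

31.9 dB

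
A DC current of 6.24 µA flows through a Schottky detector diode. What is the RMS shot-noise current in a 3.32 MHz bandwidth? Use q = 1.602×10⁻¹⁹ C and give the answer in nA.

I_n = √(2qI·B)
2qI·B = 2 × 1.602×10⁻¹⁹ × 6.24×10⁻⁶ × 3.32×10⁶ = 6.64×10⁻¹⁸ A²
I_n = √(6.64×10⁻¹⁸) = 2.58×10⁻⁹ A = 2.58 nA

2.58 nA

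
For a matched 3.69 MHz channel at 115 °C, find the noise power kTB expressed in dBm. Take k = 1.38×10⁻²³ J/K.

T = 115 °C + 273.15 = 388.15 K
P_n = kTB = 1.38×10⁻²³ × 388.15 × 3.69×10⁶ = 1.98×10⁻¹⁴ W
In dBm: 10 log₁₀(1.98×10⁻¹⁴ / 10⁻³) = −107.0 dBm

−107.0 dBm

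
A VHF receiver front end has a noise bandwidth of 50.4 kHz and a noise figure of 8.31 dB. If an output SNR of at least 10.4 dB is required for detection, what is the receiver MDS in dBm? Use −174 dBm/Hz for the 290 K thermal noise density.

Sensitivity = −174 + 10 log₁₀(B) + NF + SNR_min
= −174 + 47.02 + 8.31 + 10.4
= −108.27 dBm → −108.3 dBm

−108.3 dBm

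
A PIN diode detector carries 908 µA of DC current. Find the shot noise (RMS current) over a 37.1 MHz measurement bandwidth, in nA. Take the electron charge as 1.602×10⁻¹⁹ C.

104 nA

I_n = √(2qI·B)
2qI·B = 2 × 1.602×10⁻¹⁹ × 9.08×10⁻⁴ × 3.71×10⁷ = 1.08×10⁻¹⁴ A²
I_n = √(1.08×10⁻¹⁴) = 1.04×10⁻⁷ A = 104 nA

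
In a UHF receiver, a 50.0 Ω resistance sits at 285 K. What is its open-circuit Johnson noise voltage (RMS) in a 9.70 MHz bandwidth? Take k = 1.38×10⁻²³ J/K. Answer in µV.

2.76 µV

V_n = √(4kTRB)
4kTRB = 4 × 1.38×10⁻²³ × 285 × 5.00×10¹ × 9.70×10⁶ = 7.63×10⁻¹² V²
V_n = √(7.63×10⁻¹²) = 2.76×10⁻⁶ V = 2.76 µV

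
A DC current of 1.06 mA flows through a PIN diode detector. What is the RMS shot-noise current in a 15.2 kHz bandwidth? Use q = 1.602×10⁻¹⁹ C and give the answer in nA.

I_n = √(2qI·B)
2qI·B = 2 × 1.602×10⁻¹⁹ × 1.06×10⁻³ × 1.52×10⁴ = 5.16×10⁻¹⁸ A²
I_n = √(5.16×10⁻¹⁸) = 2.27×10⁻⁹ A = 2.27 nA

2.27 nA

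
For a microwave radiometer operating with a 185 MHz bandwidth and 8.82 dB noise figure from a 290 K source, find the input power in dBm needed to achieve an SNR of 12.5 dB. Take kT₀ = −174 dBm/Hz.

Sensitivity = −174 + 10 log₁₀(B) + NF + SNR_min
= −174 + 82.67 + 8.82 + 12.5
= −70.01 dBm → −70.0 dBm

−70.0 dBm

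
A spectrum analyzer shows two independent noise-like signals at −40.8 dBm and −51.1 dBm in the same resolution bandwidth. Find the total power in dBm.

−40.4 dBm

Convert to linear, add, convert back:
P₁ = 8.32×10⁻⁸ W, P₂ = 7.76×10⁻⁹ W
P_tot = 9.09×10⁻⁸ W → 10 log₁₀(P_tot / 10⁻³) = −40.4 dBm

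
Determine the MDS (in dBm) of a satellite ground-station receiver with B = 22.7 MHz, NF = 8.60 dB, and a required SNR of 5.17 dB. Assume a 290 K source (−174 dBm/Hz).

−86.7 dBm

Sensitivity = −174 + 10 log₁₀(B) + NF + SNR_min
= −174 + 73.56 + 8.60 + 5.17
= −86.67 dBm → −86.7 dBm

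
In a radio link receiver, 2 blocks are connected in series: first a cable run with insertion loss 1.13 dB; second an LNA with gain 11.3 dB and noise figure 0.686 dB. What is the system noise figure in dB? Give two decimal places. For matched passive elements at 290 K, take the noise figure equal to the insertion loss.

1.82 dB

Convert to linear (a loss of L dB is a gain of −L dB): F_i = 10^(NF_i/10), G_i = 10^(G_i,dB/10)
  Stage 1: F_1 = 10^(1.13/10) = 1.297, G_1 = 10^(−1.13/10) = 0.7709
  Stage 2: F_2 = 10^(0.686/10) = 1.171, G_2 = 10^(11.3/10) = 13.49
Friis cascade:
  F = 1.297 + (1.171 − 1)/0.7709 = 1.519
NF = 10 log₁₀(1.519) = 1.82 dB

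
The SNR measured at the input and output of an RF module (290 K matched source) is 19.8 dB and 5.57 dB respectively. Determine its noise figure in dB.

NF (dB) = SNR_in(dB) − SNR_out(dB) when the source is at T₀
NF = 19.8 − 5.57 = 14.23 dB

14.23 dB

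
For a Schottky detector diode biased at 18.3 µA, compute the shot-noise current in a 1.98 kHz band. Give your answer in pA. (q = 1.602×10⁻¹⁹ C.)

108 pA

I_n = √(2qI·B)
2qI·B = 2 × 1.602×10⁻¹⁹ × 1.83×10⁻⁵ × 1.98×10³ = 1.16×10⁻²⁰ A²
I_n = √(1.16×10⁻²⁰) = 1.08×10⁻¹⁰ A = 108 pA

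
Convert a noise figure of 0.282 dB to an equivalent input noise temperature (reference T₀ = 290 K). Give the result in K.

F = 10^(0.282/10) = 1.06709
T_e = (F − 1)·T₀ = (1.06709 − 1) × 290 = 19.5 K

19.5 K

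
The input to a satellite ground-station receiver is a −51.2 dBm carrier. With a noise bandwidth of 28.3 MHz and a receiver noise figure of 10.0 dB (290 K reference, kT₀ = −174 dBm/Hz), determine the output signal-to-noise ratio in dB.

38.3 dB

Noise floor: N = −174 + 10 log₁₀(B) + NF
10 log₁₀(2.83×10⁷) = 74.52 dB
N = −174 + 74.52 + 10.0 = −89.48 dBm
SNR = P_sig − N = −51.2 − (−89.48) = 38.28 dB → 38.3 dB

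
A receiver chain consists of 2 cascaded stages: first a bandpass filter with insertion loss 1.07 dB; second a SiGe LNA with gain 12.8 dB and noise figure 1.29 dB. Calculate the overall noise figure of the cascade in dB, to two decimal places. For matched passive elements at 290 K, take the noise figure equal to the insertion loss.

2.36 dB

Convert to linear (a loss of L dB is a gain of −L dB): F_i = 10^(NF_i/10), G_i = 10^(G_i,dB/10)
  Stage 1: F_1 = 10^(1.07/10) = 1.279, G_1 = 10^(−1.07/10) = 0.7816
  Stage 2: F_2 = 10^(1.29/10) = 1.346, G_2 = 10^(12.8/10) = 19.05
Friis cascade:
  F = 1.279 + (1.346 − 1)/0.7816 = 1.722
NF = 10 log₁₀(1.722) = 2.36 dB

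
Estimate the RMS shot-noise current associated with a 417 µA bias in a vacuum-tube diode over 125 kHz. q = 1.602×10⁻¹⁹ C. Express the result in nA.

4.09 nA

I_n = √(2qI·B)
2qI·B = 2 × 1.602×10⁻¹⁹ × 4.17×10⁻⁴ × 1.25×10⁵ = 1.67×10⁻¹⁷ A²
I_n = √(1.67×10⁻¹⁷) = 4.09×10⁻⁹ A = 4.09 nA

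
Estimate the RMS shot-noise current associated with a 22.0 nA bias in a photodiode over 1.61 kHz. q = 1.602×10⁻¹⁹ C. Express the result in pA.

I_n = √(2qI·B)
2qI·B = 2 × 1.602×10⁻¹⁹ × 2.20×10⁻⁸ × 1.61×10³ = 1.13×10⁻²³ A²
I_n = √(1.13×10⁻²³) = 3.37×10⁻¹² A = 3.37 pA

3.37 pA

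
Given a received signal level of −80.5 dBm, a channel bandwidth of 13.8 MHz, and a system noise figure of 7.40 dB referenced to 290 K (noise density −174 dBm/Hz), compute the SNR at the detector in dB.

Noise floor: N = −174 + 10 log₁₀(B) + NF
10 log₁₀(1.38×10⁷) = 71.4 dB
N = −174 + 71.4 + 7.40 = −95.20 dBm
SNR = P_sig − N = −80.5 − (−95.20) = 14.70 dB → 14.7 dB

14.7 dB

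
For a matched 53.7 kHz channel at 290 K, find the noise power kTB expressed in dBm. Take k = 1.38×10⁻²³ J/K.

P_n = kTB = 1.38×10⁻²³ × 290 × 5.37×10⁴ = 2.15×10⁻¹⁶ W
In dBm: 10 log₁₀(2.15×10⁻¹⁶ / 10⁻³) = −126.7 dBm

−126.7 dBm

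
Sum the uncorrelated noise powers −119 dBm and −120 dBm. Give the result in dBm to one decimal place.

−116.5 dBm

Convert to linear, add, convert back:
P₁ = 1.26×10⁻¹⁵ W, P₂ = 1.00×10⁻¹⁵ W
P_tot = 2.26×10⁻¹⁵ W → 10 log₁₀(P_tot / 10⁻³) = −116.5 dBm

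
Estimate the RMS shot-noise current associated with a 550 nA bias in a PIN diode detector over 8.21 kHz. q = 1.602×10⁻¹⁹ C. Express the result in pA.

I_n = √(2qI·B)
2qI·B = 2 × 1.602×10⁻¹⁹ × 5.50×10⁻⁷ × 8.21×10³ = 1.45×10⁻²¹ A²
I_n = √(1.45×10⁻²¹) = 3.80×10⁻¹¹ A = 38.0 pA

38.0 pA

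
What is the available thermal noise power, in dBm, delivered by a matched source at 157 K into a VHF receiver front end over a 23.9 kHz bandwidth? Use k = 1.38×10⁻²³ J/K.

P_n = kTB = 1.38×10⁻²³ × 157 × 2.39×10⁴ = 5.18×10⁻¹⁷ W
In dBm: 10 log₁₀(5.18×10⁻¹⁷ / 10⁻³) = −132.9 dBm

−132.9 dBm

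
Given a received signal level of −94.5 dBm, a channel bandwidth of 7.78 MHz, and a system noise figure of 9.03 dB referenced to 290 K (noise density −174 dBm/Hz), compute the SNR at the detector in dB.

1.6 dB

Noise floor: N = −174 + 10 log₁₀(B) + NF
10 log₁₀(7.78×10⁶) = 68.91 dB
N = −174 + 68.91 + 9.03 = −96.06 dBm
SNR = P_sig − N = −94.5 − (−96.06) = 1.56 dB → 1.6 dB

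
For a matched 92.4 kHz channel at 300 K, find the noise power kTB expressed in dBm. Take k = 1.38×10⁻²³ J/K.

−124.2 dBm

P_n = kTB = 1.38×10⁻²³ × 300 × 9.24×10⁴ = 3.83×10⁻¹⁶ W
In dBm: 10 log₁₀(3.83×10⁻¹⁶ / 10⁻³) = −124.2 dBm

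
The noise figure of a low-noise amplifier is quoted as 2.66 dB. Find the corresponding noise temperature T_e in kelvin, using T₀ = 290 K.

F = 10^(2.66/10) = 1.84502
T_e = (F − 1)·T₀ = (1.84502 − 1) × 290 = 245 K

245 K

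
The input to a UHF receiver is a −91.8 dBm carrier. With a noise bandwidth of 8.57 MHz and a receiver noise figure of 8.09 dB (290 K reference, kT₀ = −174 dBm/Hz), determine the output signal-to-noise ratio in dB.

4.8 dB

Noise floor: N = −174 + 10 log₁₀(B) + NF
10 log₁₀(8.57×10⁶) = 69.33 dB
N = −174 + 69.33 + 8.09 = −96.58 dBm
SNR = P_sig − N = −91.8 − (−96.58) = 4.78 dB → 4.8 dB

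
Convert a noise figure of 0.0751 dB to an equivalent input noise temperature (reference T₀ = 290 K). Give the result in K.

F = 10^(0.0751/10) = 1.01744
T_e = (F − 1)·T₀ = (1.01744 − 1) × 290 = 5.06 K

5.06 K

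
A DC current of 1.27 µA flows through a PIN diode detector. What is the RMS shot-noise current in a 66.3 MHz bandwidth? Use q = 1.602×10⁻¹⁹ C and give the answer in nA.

5.19 nA

I_n = √(2qI·B)
2qI·B = 2 × 1.602×10⁻¹⁹ × 1.27×10⁻⁶ × 6.63×10⁷ = 2.70×10⁻¹⁷ A²
I_n = √(2.70×10⁻¹⁷) = 5.19×10⁻⁹ A = 5.19 nA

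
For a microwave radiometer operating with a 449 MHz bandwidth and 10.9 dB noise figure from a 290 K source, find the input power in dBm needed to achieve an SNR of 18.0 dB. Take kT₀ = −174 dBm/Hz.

Sensitivity = −174 + 10 log₁₀(B) + NF + SNR_min
= −174 + 86.52 + 10.9 + 18.0
= −58.58 dBm → −58.6 dBm

−58.6 dBm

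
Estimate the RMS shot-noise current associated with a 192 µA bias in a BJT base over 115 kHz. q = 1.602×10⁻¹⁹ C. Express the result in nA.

2.66 nA

I_n = √(2qI·B)
2qI·B = 2 × 1.602×10⁻¹⁹ × 1.92×10⁻⁴ × 1.15×10⁵ = 7.07×10⁻¹⁸ A²
I_n = √(7.07×10⁻¹⁸) = 2.66×10⁻⁹ A = 2.66 nA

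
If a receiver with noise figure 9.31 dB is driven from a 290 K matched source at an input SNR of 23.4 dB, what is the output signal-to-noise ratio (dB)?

14.09 dB

By definition F = SNR_in/SNR_out, so in dB: SNR_out = SNR_in − NF
SNR_out = 23.4 − 9.31 = 14.09 dB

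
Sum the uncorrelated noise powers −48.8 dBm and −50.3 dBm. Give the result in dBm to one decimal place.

−46.5 dBm

Convert to linear, add, convert back:
P₁ = 1.32×10⁻⁸ W, P₂ = 9.33×10⁻⁹ W
P_tot = 2.25×10⁻⁸ W → 10 log₁₀(P_tot / 10⁻³) = −46.5 dBm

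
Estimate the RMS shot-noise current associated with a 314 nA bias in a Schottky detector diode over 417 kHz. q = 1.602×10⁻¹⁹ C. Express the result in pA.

I_n = √(2qI·B)
2qI·B = 2 × 1.602×10⁻¹⁹ × 3.14×10⁻⁷ × 4.17×10⁵ = 4.20×10⁻²⁰ A²
I_n = √(4.20×10⁻²⁰) = 2.05×10⁻¹⁰ A = 205 pA

205 pA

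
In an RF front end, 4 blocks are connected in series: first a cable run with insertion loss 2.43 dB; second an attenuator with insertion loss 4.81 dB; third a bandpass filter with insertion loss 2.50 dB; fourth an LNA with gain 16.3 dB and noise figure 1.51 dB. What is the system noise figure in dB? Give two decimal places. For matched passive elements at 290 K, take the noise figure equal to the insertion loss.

11.25 dB

Convert to linear (a loss of L dB is a gain of −L dB): F_i = 10^(NF_i/10), G_i = 10^(G_i,dB/10)
  Stage 1: F_1 = 10^(2.43/10) = 1.750, G_1 = 10^(−2.43/10) = 0.5715
  Stage 2: F_2 = 10^(4.81/10) = 3.027, G_2 = 10^(−4.81/10) = 0.3304
  Stage 3: F_3 = 10^(2.50/10) = 1.778, G_3 = 10^(−2.50/10) = 0.5623
  Stage 4: F_4 = 10^(1.51/10) = 1.416, G_4 = 10^(16.3/10) = 42.66
Friis cascade:
  F = 1.750 + (3.027 − 1)/0.5715 + (1.778 − 1)/0.1888 + (1.416 − 1)/0.1062 = 13.34
NF = 10 log₁₀(13.34) = 11.25 dB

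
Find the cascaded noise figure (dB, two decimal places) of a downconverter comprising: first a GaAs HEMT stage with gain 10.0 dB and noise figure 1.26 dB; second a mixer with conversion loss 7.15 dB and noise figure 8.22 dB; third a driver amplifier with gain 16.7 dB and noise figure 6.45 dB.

5.65 dB

Convert to linear (a loss of L dB is a gain of −L dB): F_i = 10^(NF_i/10), G_i = 10^(G_i,dB/10)
  Stage 1: F_1 = 10^(1.26/10) = 1.337, G_1 = 10^(10.0/10) = 10.00
  Stage 2: F_2 = 10^(8.22/10) = 6.637, G_2 = 10^(−7.15/10) = 0.1928
  Stage 3: F_3 = 10^(6.45/10) = 4.416, G_3 = 10^(16.7/10) = 46.77
Friis cascade:
  F = 1.337 + (6.637 − 1)/10.00 + (4.416 − 1)/1.928 = 3.672
NF = 10 log₁₀(3.672) = 5.65 dB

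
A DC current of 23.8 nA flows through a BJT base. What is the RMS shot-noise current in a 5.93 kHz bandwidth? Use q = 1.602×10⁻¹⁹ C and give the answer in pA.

I_n = √(2qI·B)
2qI·B = 2 × 1.602×10⁻¹⁹ × 2.38×10⁻⁸ × 5.93×10³ = 4.52×10⁻²³ A²
I_n = √(4.52×10⁻²³) = 6.72×10⁻¹² A = 6.72 pA

6.72 pA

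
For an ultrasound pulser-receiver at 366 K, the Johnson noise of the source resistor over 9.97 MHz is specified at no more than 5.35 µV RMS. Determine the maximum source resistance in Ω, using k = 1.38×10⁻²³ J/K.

Johnson–Nyquist: V_n = √(4kTRB) ⇒ R = V_n² / (4kTB)
4kTB = 4 × 1.38×10⁻²³ × 366 × 9.97×10⁶ = 2.01×10⁻¹³
R = (5.35×10⁻⁶)² / 2.01×10⁻¹³ = 1.42×10² Ω = 142 Ω

142 Ω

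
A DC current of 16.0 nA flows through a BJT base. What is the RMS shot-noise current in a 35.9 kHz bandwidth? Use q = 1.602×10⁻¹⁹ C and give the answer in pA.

I_n = √(2qI·B)
2qI·B = 2 × 1.602×10⁻¹⁹ × 1.60×10⁻⁸ × 3.59×10⁴ = 1.84×10⁻²² A²
I_n = √(1.84×10⁻²²) = 1.36×10⁻¹¹ A = 13.6 pA

13.6 pA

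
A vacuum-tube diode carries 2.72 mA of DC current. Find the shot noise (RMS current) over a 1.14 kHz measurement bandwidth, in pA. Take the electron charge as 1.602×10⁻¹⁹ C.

997 pA

I_n = √(2qI·B)
2qI·B = 2 × 1.602×10⁻¹⁹ × 2.72×10⁻³ × 1.14×10³ = 9.93×10⁻¹⁹ A²
I_n = √(9.93×10⁻¹⁹) = 9.97×10⁻¹⁰ A = 997 pA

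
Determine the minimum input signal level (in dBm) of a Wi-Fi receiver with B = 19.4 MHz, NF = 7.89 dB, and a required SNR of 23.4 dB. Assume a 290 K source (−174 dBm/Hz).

Sensitivity = −174 + 10 log₁₀(B) + NF + SNR_min
= −174 + 72.88 + 7.89 + 23.4
= −69.83 dBm → −69.8 dBm

−69.8 dBm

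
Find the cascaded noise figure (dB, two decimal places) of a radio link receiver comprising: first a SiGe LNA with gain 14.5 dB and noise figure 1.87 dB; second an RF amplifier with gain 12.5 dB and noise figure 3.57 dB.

2.00 dB

Convert to linear (a loss of L dB is a gain of −L dB): F_i = 10^(NF_i/10), G_i = 10^(G_i,dB/10)
  Stage 1: F_1 = 10^(1.87/10) = 1.538, G_1 = 10^(14.5/10) = 28.18
  Stage 2: F_2 = 10^(3.57/10) = 2.275, G_2 = 10^(12.5/10) = 17.78
Friis cascade:
  F = 1.538 + (2.275 − 1)/28.18 = 1.583
NF = 10 log₁₀(1.583) = 2.00 dB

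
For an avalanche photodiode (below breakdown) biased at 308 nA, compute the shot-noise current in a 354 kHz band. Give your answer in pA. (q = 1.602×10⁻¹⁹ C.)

I_n = √(2qI·B)
2qI·B = 2 × 1.602×10⁻¹⁹ × 3.08×10⁻⁷ × 3.54×10⁵ = 3.49×10⁻²⁰ A²
I_n = √(3.49×10⁻²⁰) = 1.87×10⁻¹⁰ A = 187 pA

187 pA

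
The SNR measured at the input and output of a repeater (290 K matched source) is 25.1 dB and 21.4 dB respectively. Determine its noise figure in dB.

3.7 dB

NF (dB) = SNR_in(dB) − SNR_out(dB) when the source is at T₀
NF = 25.1 − 21.4 = 3.7 dB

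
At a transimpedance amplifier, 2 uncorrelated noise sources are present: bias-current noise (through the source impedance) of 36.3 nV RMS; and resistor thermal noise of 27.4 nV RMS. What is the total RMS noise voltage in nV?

Uncorrelated sources add in power (mean-square): V_tot = √(ΣV_i²)
V_tot = √[(3.63×10⁻⁸)² + (2.74×10⁻⁸)²] = 4.55×10⁻⁸ V = 45.5 nV

45.5 nV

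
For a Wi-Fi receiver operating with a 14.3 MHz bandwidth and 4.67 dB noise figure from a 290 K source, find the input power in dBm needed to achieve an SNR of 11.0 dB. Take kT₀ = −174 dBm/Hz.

Sensitivity = −174 + 10 log₁₀(B) + NF + SNR_min
= −174 + 71.55 + 4.67 + 11.0
= −86.78 dBm → −86.8 dBm

−86.8 dBm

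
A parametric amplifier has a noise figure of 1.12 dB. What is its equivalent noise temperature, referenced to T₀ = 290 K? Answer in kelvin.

85.3 K

F = 10^(1.12/10) = 1.2942
T_e = (F − 1)·T₀ = (1.2942 − 1) × 290 = 85.3 K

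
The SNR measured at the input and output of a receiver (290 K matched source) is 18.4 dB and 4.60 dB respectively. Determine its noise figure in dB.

NF (dB) = SNR_in(dB) − SNR_out(dB) when the source is at T₀
NF = 18.4 − 4.60 = 13.80 dB

13.80 dB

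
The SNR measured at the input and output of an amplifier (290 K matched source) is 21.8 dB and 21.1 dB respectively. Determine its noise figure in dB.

NF (dB) = SNR_in(dB) − SNR_out(dB) when the source is at T₀
NF = 21.8 − 21.1 = 0.7 dB

0.7 dB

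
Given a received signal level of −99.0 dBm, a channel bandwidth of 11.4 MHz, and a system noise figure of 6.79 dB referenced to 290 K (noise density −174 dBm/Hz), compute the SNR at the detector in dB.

−2.4 dB

Noise floor: N = −174 + 10 log₁₀(B) + NF
10 log₁₀(1.14×10⁷) = 70.57 dB
N = −174 + 70.57 + 6.79 = −96.64 dBm
SNR = P_sig − N = −99.0 − (−96.64) = −2.36 dB → −2.4 dB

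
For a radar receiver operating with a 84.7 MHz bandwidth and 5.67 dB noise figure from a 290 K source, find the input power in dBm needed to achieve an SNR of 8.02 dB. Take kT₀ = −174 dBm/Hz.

−81.0 dBm

Sensitivity = −174 + 10 log₁₀(B) + NF + SNR_min
= −174 + 79.28 + 5.67 + 8.02
= −81.03 dBm → −81.0 dBm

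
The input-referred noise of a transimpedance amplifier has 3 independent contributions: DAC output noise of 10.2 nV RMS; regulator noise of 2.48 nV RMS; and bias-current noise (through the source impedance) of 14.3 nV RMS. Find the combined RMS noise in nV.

Uncorrelated sources add in power (mean-square): V_tot = √(ΣV_i²)
V_tot = √[(1.02×10⁻⁸)² + (2.48×10⁻⁹)² + (1.43×10⁻⁸)²] = 1.77×10⁻⁸ V = 17.7 nV

17.7 nV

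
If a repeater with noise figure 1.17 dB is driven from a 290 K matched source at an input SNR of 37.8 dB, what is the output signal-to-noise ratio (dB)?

By definition F = SNR_in/SNR_out, so in dB: SNR_out = SNR_in − NF
SNR_out = 37.8 − 1.17 = 36.63 dB

36.63 dB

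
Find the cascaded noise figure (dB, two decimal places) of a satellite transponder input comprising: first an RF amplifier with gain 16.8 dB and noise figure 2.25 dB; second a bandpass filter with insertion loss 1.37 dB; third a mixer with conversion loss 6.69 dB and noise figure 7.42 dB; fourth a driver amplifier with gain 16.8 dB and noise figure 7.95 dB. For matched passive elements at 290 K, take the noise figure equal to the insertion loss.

4.01 dB

Convert to linear (a loss of L dB is a gain of −L dB): F_i = 10^(NF_i/10), G_i = 10^(G_i,dB/10)
  Stage 1: F_1 = 10^(2.25/10) = 1.679, G_1 = 10^(16.8/10) = 47.86
  Stage 2: F_2 = 10^(1.37/10) = 1.371, G_2 = 10^(−1.37/10) = 0.7295
  Stage 3: F_3 = 10^(7.42/10) = 5.521, G_3 = 10^(−6.69/10) = 0.2143
  Stage 4: F_4 = 10^(7.95/10) = 6.237, G_4 = 10^(16.8/10) = 47.86
Friis cascade:
  F = 1.679 + (1.371 − 1)/47.86 + (5.521 − 1)/34.91 + (6.237 − 1)/7.482 = 2.516
NF = 10 log₁₀(2.516) = 4.01 dB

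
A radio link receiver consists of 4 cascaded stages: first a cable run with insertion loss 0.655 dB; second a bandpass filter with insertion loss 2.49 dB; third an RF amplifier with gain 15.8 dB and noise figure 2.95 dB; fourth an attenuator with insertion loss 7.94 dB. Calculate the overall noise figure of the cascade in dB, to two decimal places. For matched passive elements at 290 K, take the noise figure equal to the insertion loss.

Convert to linear (a loss of L dB is a gain of −L dB): F_i = 10^(NF_i/10), G_i = 10^(G_i,dB/10)
  Stage 1: F_1 = 10^(0.655/10) = 1.163, G_1 = 10^(−0.655/10) = 0.8600
  Stage 2: F_2 = 10^(2.49/10) = 1.774, G_2 = 10^(−2.49/10) = 0.5636
  Stage 3: F_3 = 10^(2.95/10) = 1.972, G_3 = 10^(15.8/10) = 38.02
  Stage 4: F_4 = 10^(7.94/10) = 6.223, G_4 = 10^(−7.94/10) = 0.1607
Friis cascade:
  F = 1.163 + (1.774 − 1)/0.8600 + (1.972 − 1)/0.4847 + (6.223 − 1)/18.43 = 4.353
NF = 10 log₁₀(4.353) = 6.39 dB

6.39 dB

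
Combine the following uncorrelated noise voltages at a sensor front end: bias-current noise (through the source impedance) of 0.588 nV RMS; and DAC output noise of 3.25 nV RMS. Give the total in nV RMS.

Uncorrelated sources add in power (mean-square): V_tot = √(ΣV_i²)
V_tot = √[(5.88×10⁻¹⁰)² + (3.25×10⁻⁹)²] = 3.30×10⁻⁹ V = 3.30 nV

3.30 nV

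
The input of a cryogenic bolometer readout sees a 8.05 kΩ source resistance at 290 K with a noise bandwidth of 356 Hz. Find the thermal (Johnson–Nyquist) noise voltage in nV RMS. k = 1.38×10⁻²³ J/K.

V_n = √(4kTRB)
4kTRB = 4 × 1.38×10⁻²³ × 290 × 8.05×10³ × 3.56×10² = 4.59×10⁻¹⁴ V²
V_n = √(4.59×10⁻¹⁴) = 2.14×10⁻⁷ V = 214 nV

214 nV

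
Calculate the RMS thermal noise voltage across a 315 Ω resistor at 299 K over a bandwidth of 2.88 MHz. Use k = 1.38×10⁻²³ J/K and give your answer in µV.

3.87 µV

V_n = √(4kTRB)
4kTRB = 4 × 1.38×10⁻²³ × 299 × 3.15×10² × 2.88×10⁶ = 1.50×10⁻¹¹ V²
V_n = √(1.50×10⁻¹¹) = 3.87×10⁻⁶ V = 3.87 µV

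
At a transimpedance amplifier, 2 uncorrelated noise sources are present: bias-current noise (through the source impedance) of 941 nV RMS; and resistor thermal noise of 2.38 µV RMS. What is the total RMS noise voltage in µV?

2.56 µV

Uncorrelated sources add in power (mean-square): V_tot = √(ΣV_i²)
V_tot = √[(9.41×10⁻⁷)² + (2.38×10⁻⁶)²] = 2.56×10⁻⁶ V = 2.56 µV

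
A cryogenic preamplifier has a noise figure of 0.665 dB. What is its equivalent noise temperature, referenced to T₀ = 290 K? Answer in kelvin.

48.0 K

F = 10^(0.665/10) = 1.16547
T_e = (F − 1)·T₀ = (1.16547 − 1) × 290 = 48.0 K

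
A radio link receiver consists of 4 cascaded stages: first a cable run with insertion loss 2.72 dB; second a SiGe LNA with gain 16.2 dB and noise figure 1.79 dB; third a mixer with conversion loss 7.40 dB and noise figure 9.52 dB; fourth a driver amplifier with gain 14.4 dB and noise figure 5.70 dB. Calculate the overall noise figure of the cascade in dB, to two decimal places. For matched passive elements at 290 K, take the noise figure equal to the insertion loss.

Convert to linear (a loss of L dB is a gain of −L dB): F_i = 10^(NF_i/10), G_i = 10^(G_i,dB/10)
  Stage 1: F_1 = 10^(2.72/10) = 1.871, G_1 = 10^(−2.72/10) = 0.5346
  Stage 2: F_2 = 10^(1.79/10) = 1.510, G_2 = 10^(16.2/10) = 41.69
  Stage 3: F_3 = 10^(9.52/10) = 8.954, G_3 = 10^(−7.40/10) = 0.1820
  Stage 4: F_4 = 10^(5.70/10) = 3.715, G_4 = 10^(14.4/10) = 27.54
Friis cascade:
  F = 1.871 + (1.510 − 1)/0.5346 + (8.954 − 1)/22.28 + (3.715 − 1)/4.055 = 3.851
NF = 10 log₁₀(3.851) = 5.86 dB

5.86 dB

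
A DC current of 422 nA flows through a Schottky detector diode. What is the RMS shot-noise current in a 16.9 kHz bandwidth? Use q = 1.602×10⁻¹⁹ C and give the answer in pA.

47.8 pA

I_n = √(2qI·B)
2qI·B = 2 × 1.602×10⁻¹⁹ × 4.22×10⁻⁷ × 1.69×10⁴ = 2.29×10⁻²¹ A²
I_n = √(2.29×10⁻²¹) = 4.78×10⁻¹¹ A = 47.8 pA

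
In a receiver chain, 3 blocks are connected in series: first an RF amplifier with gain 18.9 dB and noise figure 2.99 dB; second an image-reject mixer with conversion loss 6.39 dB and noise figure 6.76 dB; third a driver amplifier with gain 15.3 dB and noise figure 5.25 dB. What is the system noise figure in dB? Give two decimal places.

Convert to linear (a loss of L dB is a gain of −L dB): F_i = 10^(NF_i/10), G_i = 10^(G_i,dB/10)
  Stage 1: F_1 = 10^(2.99/10) = 1.991, G_1 = 10^(18.9/10) = 77.62
  Stage 2: F_2 = 10^(6.76/10) = 4.742, G_2 = 10^(−6.39/10) = 0.2296
  Stage 3: F_3 = 10^(5.25/10) = 3.350, G_3 = 10^(15.3/10) = 33.88
Friis cascade:
  F = 1.991 + (4.742 − 1)/77.62 + (3.350 − 1)/17.82 = 2.171
NF = 10 log₁₀(2.171) = 3.37 dB

3.37 dB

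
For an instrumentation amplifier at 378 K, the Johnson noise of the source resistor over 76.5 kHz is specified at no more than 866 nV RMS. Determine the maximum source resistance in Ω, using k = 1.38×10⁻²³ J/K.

470 Ω

Johnson–Nyquist: V_n = √(4kTRB) ⇒ R = V_n² / (4kTB)
4kTB = 4 × 1.38×10⁻²³ × 378 × 7.65×10⁴ = 1.60×10⁻¹⁵
R = (8.66×10⁻⁷)² / 1.60×10⁻¹⁵ = 4.70×10² Ω = 470 Ω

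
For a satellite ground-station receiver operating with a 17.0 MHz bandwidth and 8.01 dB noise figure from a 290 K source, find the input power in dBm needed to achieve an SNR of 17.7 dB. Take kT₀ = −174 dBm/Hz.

−76.0 dBm

Sensitivity = −174 + 10 log₁₀(B) + NF + SNR_min
= −174 + 72.3 + 8.01 + 17.7
= −75.99 dBm → −76.0 dBm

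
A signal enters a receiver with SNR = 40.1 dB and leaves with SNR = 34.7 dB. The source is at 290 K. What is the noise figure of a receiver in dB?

NF (dB) = SNR_in(dB) − SNR_out(dB) when the source is at T₀
NF = 40.1 − 34.7 = 5.4 dB

5.4 dB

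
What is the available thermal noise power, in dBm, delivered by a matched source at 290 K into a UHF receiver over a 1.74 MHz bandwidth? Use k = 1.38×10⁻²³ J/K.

−111.6 dBm

P_n = kTB = 1.38×10⁻²³ × 290 × 1.74×10⁶ = 6.96×10⁻¹⁵ W
In dBm: 10 log₁₀(6.96×10⁻¹⁵ / 10⁻³) = −111.6 dBm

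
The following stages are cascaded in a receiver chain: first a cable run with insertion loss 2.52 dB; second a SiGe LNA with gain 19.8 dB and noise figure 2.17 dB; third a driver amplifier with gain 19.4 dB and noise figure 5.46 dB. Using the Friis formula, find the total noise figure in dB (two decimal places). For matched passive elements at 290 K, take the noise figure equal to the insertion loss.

Convert to linear (a loss of L dB is a gain of −L dB): F_i = 10^(NF_i/10), G_i = 10^(G_i,dB/10)
  Stage 1: F_1 = 10^(2.52/10) = 1.786, G_1 = 10^(−2.52/10) = 0.5598
  Stage 2: F_2 = 10^(2.17/10) = 1.648, G_2 = 10^(19.8/10) = 95.50
  Stage 3: F_3 = 10^(5.46/10) = 3.516, G_3 = 10^(19.4/10) = 87.10
Friis cascade:
  F = 1.786 + (1.648 − 1)/0.5598 + (3.516 − 1)/53.46 = 2.991
NF = 10 log₁₀(2.991) = 4.76 dB

4.76 dB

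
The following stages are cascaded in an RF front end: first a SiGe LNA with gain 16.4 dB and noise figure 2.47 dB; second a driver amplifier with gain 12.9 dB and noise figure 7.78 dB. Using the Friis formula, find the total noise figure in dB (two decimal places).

Convert to linear (a loss of L dB is a gain of −L dB): F_i = 10^(NF_i/10), G_i = 10^(G_i,dB/10)
  Stage 1: F_1 = 10^(2.47/10) = 1.766, G_1 = 10^(16.4/10) = 43.65
  Stage 2: F_2 = 10^(7.78/10) = 5.998, G_2 = 10^(12.9/10) = 19.50
Friis cascade:
  F = 1.766 + (5.998 − 1)/43.65 = 1.881
NF = 10 log₁₀(1.881) = 2.74 dB

2.74 dB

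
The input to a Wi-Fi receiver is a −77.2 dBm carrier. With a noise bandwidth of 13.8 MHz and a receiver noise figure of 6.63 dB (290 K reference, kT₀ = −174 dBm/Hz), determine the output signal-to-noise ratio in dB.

18.8 dB

Noise floor: N = −174 + 10 log₁₀(B) + NF
10 log₁₀(1.38×10⁷) = 71.4 dB
N = −174 + 71.4 + 6.63 = −95.97 dBm
SNR = P_sig − N = −77.2 − (−95.97) = 18.77 dB → 18.8 dB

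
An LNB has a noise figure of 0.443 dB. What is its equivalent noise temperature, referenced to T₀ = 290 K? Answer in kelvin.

F = 10^(0.443/10) = 1.10739
T_e = (F − 1)·T₀ = (1.10739 − 1) × 290 = 31.1 K

31.1 K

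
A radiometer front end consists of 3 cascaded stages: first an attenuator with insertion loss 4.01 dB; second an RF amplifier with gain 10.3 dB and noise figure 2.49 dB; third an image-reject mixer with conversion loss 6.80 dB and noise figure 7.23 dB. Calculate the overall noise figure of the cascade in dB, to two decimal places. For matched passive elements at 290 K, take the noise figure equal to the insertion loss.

7.38 dB

Convert to linear (a loss of L dB is a gain of −L dB): F_i = 10^(NF_i/10), G_i = 10^(G_i,dB/10)
  Stage 1: F_1 = 10^(4.01/10) = 2.518, G_1 = 10^(−4.01/10) = 0.3972
  Stage 2: F_2 = 10^(2.49/10) = 1.774, G_2 = 10^(10.3/10) = 10.72
  Stage 3: F_3 = 10^(7.23/10) = 5.284, G_3 = 10^(−6.80/10) = 0.2089
Friis cascade:
  F = 2.518 + (1.774 − 1)/0.3972 + (5.284 − 1)/4.256 = 5.474
NF = 10 log₁₀(5.474) = 7.38 dB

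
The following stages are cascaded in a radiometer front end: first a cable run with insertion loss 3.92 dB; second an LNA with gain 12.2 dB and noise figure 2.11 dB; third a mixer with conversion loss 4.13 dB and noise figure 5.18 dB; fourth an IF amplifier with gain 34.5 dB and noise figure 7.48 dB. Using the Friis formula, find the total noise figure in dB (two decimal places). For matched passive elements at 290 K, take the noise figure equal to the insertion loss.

7.87 dB

Convert to linear (a loss of L dB is a gain of −L dB): F_i = 10^(NF_i/10), G_i = 10^(G_i,dB/10)
  Stage 1: F_1 = 10^(3.92/10) = 2.466, G_1 = 10^(−3.92/10) = 0.4055
  Stage 2: F_2 = 10^(2.11/10) = 1.626, G_2 = 10^(12.2/10) = 16.60
  Stage 3: F_3 = 10^(5.18/10) = 3.296, G_3 = 10^(−4.13/10) = 0.3864
  Stage 4: F_4 = 10^(7.48/10) = 5.598, G_4 = 10^(34.5/10) = 2818
Friis cascade:
  F = 2.466 + (1.626 − 1)/0.4055 + (3.296 − 1)/6.730 + (5.598 − 1)/2.600 = 6.118
NF = 10 log₁₀(6.118) = 7.87 dB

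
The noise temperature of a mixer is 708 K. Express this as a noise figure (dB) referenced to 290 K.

F = 1 + T_e/T₀ = 1 + 708/290 = 3.44138
NF = 10 log₁₀(3.44138) = 5.37 dB

5.37 dB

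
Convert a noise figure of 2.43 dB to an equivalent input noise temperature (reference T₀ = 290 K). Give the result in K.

F = 10^(2.43/10) = 1.74985
T_e = (F − 1)·T₀ = (1.74985 − 1) × 290 = 217 K

217 K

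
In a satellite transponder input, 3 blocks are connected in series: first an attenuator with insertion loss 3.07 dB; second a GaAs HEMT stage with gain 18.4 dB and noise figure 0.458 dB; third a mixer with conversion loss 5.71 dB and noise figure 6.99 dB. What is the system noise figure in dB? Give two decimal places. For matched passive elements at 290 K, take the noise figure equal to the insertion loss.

Convert to linear (a loss of L dB is a gain of −L dB): F_i = 10^(NF_i/10), G_i = 10^(G_i,dB/10)
  Stage 1: F_1 = 10^(3.07/10) = 2.028, G_1 = 10^(−3.07/10) = 0.4932
  Stage 2: F_2 = 10^(0.458/10) = 1.111, G_2 = 10^(18.4/10) = 69.18
  Stage 3: F_3 = 10^(6.99/10) = 5.000, G_3 = 10^(−5.71/10) = 0.2685
Friis cascade:
  F = 2.028 + (1.111 − 1)/0.4932 + (5.000 − 1)/34.12 = 2.370
NF = 10 log₁₀(2.370) = 3.75 dB

3.75 dB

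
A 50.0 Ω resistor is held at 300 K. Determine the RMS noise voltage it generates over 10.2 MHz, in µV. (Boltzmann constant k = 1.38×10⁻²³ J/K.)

2.91 µV

V_n = √(4kTRB)
4kTRB = 4 × 1.38×10⁻²³ × 300 × 5.00×10¹ × 1.02×10⁷ = 8.45×10⁻¹² V²
V_n = √(8.45×10⁻¹²) = 2.91×10⁻⁶ V = 2.91 µV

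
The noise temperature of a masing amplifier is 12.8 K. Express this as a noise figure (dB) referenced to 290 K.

F = 1 + T_e/T₀ = 1 + 12.8/290 = 1.04414
NF = 10 log₁₀(1.04414) = 0.188 dB

0.188 dB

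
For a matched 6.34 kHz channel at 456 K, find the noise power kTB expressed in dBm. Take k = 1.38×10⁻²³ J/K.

−134.0 dBm

P_n = kTB = 1.38×10⁻²³ × 456 × 6.34×10³ = 3.99×10⁻¹⁷ W
In dBm: 10 log₁₀(3.99×10⁻¹⁷ / 10⁻³) = −134.0 dBm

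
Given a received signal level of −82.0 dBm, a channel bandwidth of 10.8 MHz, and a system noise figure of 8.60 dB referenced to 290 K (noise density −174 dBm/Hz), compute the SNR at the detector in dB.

13.1 dB

Noise floor: N = −174 + 10 log₁₀(B) + NF
10 log₁₀(1.08×10⁷) = 70.33 dB
N = −174 + 70.33 + 8.60 = −95.07 dBm
SNR = P_sig − N = −82.0 − (−95.07) = 13.07 dB → 13.1 dB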